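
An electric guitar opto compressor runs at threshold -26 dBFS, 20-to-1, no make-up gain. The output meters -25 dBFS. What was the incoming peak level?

-6 dBFS

Post-compression overshoot = -25 − (-26) = 1 dB.
Input overshoot = R × output overshoot = 20 dB → input = -26 + 20 = -6 dBFS.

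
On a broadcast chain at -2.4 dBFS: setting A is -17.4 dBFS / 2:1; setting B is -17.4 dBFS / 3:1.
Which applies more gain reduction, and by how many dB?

A: GR = 15 − 15/2 = 7.5 dB.
B: GR = 15 − 15/3 = 10 dB.
B applies 2.5 dB more gain reduction.

B, by 2.5 dB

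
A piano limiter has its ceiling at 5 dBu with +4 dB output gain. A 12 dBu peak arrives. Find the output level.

The limiter clamps the peak to its 5 dBu ceiling.
Output gain then adds 4 dB: 5 + 4 = 9 dBu.

9 dBu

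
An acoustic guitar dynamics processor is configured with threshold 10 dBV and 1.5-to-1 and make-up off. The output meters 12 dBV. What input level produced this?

13 dBV

Post-compression overshoot = 12 − 10 = 2 dB.
Input overshoot = R × output overshoot = 3 dB → input = 10 + 3 = 13 dBV.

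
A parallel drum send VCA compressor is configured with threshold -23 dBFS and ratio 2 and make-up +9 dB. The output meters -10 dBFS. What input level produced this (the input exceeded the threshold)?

-15 dBFS

Remove make-up: -10 − 9 = -19 dBFS.
That's 4 dB above the -23 dBFS threshold.
Input overshoot = R × output overshoot = 8 dB → input = -23 + 8 = -15 dBFS.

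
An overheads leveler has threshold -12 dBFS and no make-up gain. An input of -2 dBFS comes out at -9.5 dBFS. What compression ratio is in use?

Input overshoot = -2 − (-12) = 10 dB; output overshoot = -9.5 − (-12) = 2.5 dB.
Ratio = 10 / 2.5 = 4.

4:1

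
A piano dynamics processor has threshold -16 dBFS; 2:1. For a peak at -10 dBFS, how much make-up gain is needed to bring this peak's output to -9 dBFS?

The peak compresses to -16 + 6/2 = -13 dBFS.
To reach -9 dBFS requires -9 − (-13) = 4 dB of make-up.

4 dB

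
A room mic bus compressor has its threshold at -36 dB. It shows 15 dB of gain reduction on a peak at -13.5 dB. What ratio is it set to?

3:1

Input overshoot = -13.5 − (-36) = 22.5 dB.
Output overshoot = 22.5 − 15 = 7.5 dB.
Ratio = input overshoot / output overshoot = 22.5 / 7.5 = 3.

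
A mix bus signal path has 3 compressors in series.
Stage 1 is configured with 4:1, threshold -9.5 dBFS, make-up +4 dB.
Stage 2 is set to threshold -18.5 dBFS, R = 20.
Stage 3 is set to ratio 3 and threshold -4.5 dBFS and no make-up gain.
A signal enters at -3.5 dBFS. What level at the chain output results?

-17.775 dBFS

Stage 1: -3.5 dBFS is 6 dB over -9.5 dBFS; at 4:1 that becomes 1.5 dB over, giving -8 dBFS; +4 dB make-up → -4 dBFS.
Stage 2: 14.5 dB above -18.5 dBFS, reduced 20:1 to 0.725 dB above → -17.775 dBFS.
Stage 3: -17.775 dBFS is at or below the -4.5 dBFS threshold — no compression; output -17.775 dBFS.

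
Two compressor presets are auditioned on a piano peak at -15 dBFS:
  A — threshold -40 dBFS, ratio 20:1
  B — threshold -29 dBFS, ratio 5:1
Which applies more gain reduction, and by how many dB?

A: 25 dB over, compressed to 1.25 dB over, so 23.75 dB of GR.
B: 14 dB over, compressed to 2.8 dB over, so 11.2 dB of GR.
Difference: 12.55 dB in favour of A.

A, by 12.55 dB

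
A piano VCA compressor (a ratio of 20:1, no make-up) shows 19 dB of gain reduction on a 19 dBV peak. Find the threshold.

Input is 20 dB above T (since output overshoot × R = input overshoot: (0 − T)·20 = 19 − T gives T = -1 dBV).
Check: -1 + (19 − (-1))/20 = -1 + 1 = 0 dBV. ✓

-1 dBV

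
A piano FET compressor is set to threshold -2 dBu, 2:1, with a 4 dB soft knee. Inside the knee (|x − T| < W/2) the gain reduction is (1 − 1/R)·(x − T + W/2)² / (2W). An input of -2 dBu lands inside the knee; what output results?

x − T + W/2 = -2 − (-2) + 2 = 2.
GR = (1 − 1/2) × 2² / 8 = 0.5 × 4 / 8 = 0.25 dB.
Output = -2 − 0.25 = -2.25 dBu.

-2.25 dBu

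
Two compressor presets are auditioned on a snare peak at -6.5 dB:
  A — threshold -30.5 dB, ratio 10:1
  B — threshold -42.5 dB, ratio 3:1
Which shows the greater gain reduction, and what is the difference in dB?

A: GR = 24 − 24/10 = 21.6 dB.
B: GR = 36 − 36/3 = 24 dB.
B applies 2.4 dB more gain reduction.

B, by 2.4 dB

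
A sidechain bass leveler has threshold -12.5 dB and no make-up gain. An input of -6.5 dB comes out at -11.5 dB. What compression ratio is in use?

Input overshoot = -6.5 − (-12.5) = 6 dB; output overshoot = -11.5 − (-12.5) = 1 dB.
Ratio = 6 / 1 = 6.

6:1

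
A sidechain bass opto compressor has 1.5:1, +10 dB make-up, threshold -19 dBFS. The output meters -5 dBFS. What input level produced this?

-13 dBFS

Remove make-up: -5 − 10 = -15 dBFS.
The compressed level sits -15 − (-19) = 4 dB over threshold.
Before 1.5:1 compression the overshoot was 4 × 1.5 = 6 dB, so input = -19 + 6 = -13 dBFS.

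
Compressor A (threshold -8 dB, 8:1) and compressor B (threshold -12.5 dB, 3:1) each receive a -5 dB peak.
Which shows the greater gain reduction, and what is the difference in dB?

A: 3 dB over, compressed to 0.375 dB over, so 2.625 dB of GR.
B: 7.5 dB over, compressed to 2.5 dB over, so 5 dB of GR.
B reduces 2.375 dB more.

B, by 2.375 dB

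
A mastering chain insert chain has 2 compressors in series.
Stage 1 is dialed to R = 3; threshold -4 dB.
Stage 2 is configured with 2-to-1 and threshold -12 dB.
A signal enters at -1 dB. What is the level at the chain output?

-7.5 dB

Stage 1: 3 dB above -4 dB, reduced 3:1 to 1 dB above → -3 dB.
Stage 2: -3 dB is 9 dB over -12 dB; at 2:1 that becomes 4.5 dB over, giving -7.5 dB.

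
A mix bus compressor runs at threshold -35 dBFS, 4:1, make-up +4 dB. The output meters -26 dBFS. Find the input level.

-15 dBFS

Stripping the +4 dB make-up gives -30 dBFS at the gain stage.
The compressed level sits -30 − (-35) = 5 dB over threshold.
Before 4:1 compression the overshoot was 5 × 4 = 20 dB, so input = -35 + 20 = -15 dBFS.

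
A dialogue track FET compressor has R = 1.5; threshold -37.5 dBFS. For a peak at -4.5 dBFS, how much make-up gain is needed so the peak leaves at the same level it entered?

11 dB

Overshoot 33 dB → 33/1.5 = 22 dB after compression, so the compressed level is -37.5 + 22 = -15.5 dBFS.
Make-up = target − compressed = -4.5 − (-15.5) = 11 dB.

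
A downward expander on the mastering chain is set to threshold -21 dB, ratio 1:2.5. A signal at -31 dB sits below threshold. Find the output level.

-46 dB

Below threshold, a 1:2.5 expander applies gain = (2.5−1)×(T − x) of attenuation.
(2.5−1) × 10 = 15 dB, so output = -31 − 15 = -46 dB.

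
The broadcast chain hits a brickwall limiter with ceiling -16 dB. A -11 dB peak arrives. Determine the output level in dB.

-16 dB

A brickwall limiter is an ∞:1 compressor: any input above the ceiling is clamped to -16 dB.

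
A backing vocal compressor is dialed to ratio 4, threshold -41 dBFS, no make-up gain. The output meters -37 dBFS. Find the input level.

-25 dBFS

That's 4 dB above the -41 dBFS threshold.
Input overshoot = R × output overshoot = 16 dB → input = -41 + 16 = -25 dBFS.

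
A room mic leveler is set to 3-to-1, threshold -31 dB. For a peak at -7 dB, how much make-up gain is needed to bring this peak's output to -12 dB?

Without make-up, output = threshold + overshoot/3 = -31 + 8 = -23 dB.
Gap to target: 11 dB.

11 dB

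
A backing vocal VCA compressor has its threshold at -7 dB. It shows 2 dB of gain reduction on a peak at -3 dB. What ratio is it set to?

2:1

Input overshoot = -3 − (-7) = 4 dB.
Output overshoot = 4 − 2 = 2 dB.
Ratio = input overshoot / output overshoot = 4 / 2 = 2.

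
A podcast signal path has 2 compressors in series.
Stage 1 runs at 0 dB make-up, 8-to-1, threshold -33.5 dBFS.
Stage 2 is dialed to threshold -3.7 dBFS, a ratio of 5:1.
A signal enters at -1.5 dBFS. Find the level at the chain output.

Stage 1: 32 dB above -33.5 dBFS, reduced 8:1 to 4 dB above → -29.5 dBFS.
Stage 2: -29.5 dBFS is at or below the -3.7 dBFS threshold — no compression; output -29.5 dBFS.

-29.5 dBFS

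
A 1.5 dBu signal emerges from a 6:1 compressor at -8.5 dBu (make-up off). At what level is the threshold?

Let T be the threshold. Output overshoot = (input overshoot)/R, so -8.5 − T = (1.5 − T)/6.
6·(-8.5 − T) = 1.5 − T → 5·T = -51 − 1.5 = -52.5.
T = -52.5/5 = -10.5 dBu.

-10.5 dBu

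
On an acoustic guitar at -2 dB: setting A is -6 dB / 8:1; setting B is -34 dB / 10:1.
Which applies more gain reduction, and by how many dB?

B, by 25.3 dB

A: 4 dB over, compressed to 0.5 dB over, so 3.5 dB of GR.
B: 32 dB over, compressed to 3.2 dB over, so 28.8 dB of GR.
B reduces 25.3 dB more.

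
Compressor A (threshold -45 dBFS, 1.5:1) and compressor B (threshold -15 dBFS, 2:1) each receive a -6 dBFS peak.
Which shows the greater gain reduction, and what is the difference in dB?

A: 39 dB over, compressed to 26 dB over, so 13 dB of GR.
B: 9 dB over, compressed to 4.5 dB over, so 4.5 dB of GR.
A applies 8.5 dB more gain reduction.

A, by 8.5 dB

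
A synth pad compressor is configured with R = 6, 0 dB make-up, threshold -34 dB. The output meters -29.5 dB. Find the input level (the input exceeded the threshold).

-7 dB

Post-compression overshoot = -29.5 − (-34) = 4.5 dB.
Undo the ratio: input overshoot = 4.5 × 6 = 27 dB, giving input = -7 dB.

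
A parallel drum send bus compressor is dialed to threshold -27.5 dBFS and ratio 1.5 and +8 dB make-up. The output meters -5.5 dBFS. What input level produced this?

-6.5 dBFS

Stripping the +8 dB make-up gives -13.5 dBFS at the gain stage.
Post-compression overshoot = -13.5 − (-27.5) = 14 dB.
Undo the ratio: input overshoot = 14 × 1.5 = 21 dB, giving input = -6.5 dBFS.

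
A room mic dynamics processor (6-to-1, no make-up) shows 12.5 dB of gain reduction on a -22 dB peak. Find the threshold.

-37 dB

Gain reduction = -22 − (-34.5) = 12.5 dB; output overshoot = GR / (R − 1) = 12.5 / 5 = 2.5 dB.
Threshold = output − output overshoot = -34.5 − 2.5 = -37 dB.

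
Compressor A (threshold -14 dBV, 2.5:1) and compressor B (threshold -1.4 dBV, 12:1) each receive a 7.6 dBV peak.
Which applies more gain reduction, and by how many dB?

A, by 4.71 dB

A: overshoot 21.6 dB → output overshoot 8.64 dB → GR 12.96 dB.
B: overshoot 9 dB → output overshoot 0.75 dB → GR 8.25 dB.
A applies 4.71 dB more gain reduction.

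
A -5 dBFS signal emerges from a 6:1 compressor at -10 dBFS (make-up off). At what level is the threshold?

-11 dBFS

Let T be the threshold. Output overshoot = (input overshoot)/R, so -10 − T = (-5 − T)/6.
6·(-10 − T) = -5 − T → 5·T = -60 − (-5) = -55.
T = -55/5 = -11 dBFS.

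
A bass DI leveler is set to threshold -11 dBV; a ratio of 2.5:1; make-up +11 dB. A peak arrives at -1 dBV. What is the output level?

4 dBV

Overshoot: -1 − (-11) = 10 dB.
At 2.5:1 the overshoot is divided by 2.5, leaving 4 dB above threshold.
That puts the output at -7 dBV; make-up adds 11 dB, giving 4 dBV.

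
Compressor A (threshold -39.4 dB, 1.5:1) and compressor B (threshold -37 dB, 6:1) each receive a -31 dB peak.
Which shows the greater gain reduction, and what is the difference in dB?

B, by 2.2 dB

A: overshoot 8.4 dB → output overshoot 5.6 dB → GR 2.8 dB.
B: overshoot 6 dB → output overshoot 1 dB → GR 5 dB.
Difference: 2.2 dB in favour of B.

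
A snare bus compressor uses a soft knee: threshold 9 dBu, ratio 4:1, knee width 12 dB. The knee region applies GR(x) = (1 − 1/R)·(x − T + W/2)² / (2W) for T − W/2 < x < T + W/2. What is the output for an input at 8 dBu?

7.21875 dBu

x − T + W/2 = 8 − 9 + 6 = 5.
GR = (1 − 1/4) × 5² / 24 = 0.75 × 25 / 24 = 0.78125 dB.
Output = 8 − 0.78125 = 7.21875 dBu.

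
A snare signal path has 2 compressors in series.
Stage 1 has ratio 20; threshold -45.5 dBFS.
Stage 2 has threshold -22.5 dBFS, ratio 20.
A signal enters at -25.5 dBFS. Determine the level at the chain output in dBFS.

-44.5 dBFS

Stage 1: 20 dB above -45.5 dBFS, reduced 20:1 to 1 dB above → -44.5 dBFS.
Stage 2: -44.5 dBFS ≤ -22.5 dBFS, so stage 2 doesn't engage; output -44.5 dBFS.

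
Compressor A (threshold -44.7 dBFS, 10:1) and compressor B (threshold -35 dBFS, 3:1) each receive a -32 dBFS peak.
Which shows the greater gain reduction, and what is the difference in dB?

A: overshoot 12.7 dB → output overshoot 1.27 dB → GR 11.43 dB.
B: overshoot 3 dB → output overshoot 1 dB → GR 2 dB.
A reduces 9.43 dB more.

A, by 9.43 dB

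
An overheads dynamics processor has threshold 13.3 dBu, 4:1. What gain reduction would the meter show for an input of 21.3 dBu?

6 dB

The signal is 8 dB above threshold.
After 4:1 compression the overshoot becomes 8/4 = 2 dB.
GR = overshoot in − overshoot out = 8 − 2 = 6 dB.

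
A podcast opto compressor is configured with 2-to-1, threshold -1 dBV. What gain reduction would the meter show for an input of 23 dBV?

23 dBV exceeds the threshold by 24 dB.
A 2:1 ratio leaves 12 dB of that excess.
So the signal is attenuated by 24 − 12 = 12 dB.

12 dB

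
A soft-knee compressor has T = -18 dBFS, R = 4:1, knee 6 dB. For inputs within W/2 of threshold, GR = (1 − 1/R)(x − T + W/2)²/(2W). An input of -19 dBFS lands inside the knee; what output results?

-19.25 dBFS

x − T + W/2 = -19 − (-18) + 3 = 2.
GR = (1 − 1/4) × 2² / 12 = 0.75 × 4 / 12 = 0.25 dB.
Output = -19 − 0.25 = -19.25 dBFS.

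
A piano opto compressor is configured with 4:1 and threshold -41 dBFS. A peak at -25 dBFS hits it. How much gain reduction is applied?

-25 dBFS exceeds the threshold by 16 dB.
A 4:1 ratio leaves 4 dB of that excess.
GR = overshoot in − overshoot out = 16 − 4 = 12 dB.

12 dB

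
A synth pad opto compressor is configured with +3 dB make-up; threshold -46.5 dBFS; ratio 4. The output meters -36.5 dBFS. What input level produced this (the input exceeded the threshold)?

Before make-up, the level was -36.5 − 3 = -39.5 dBFS.
The compressed level sits -39.5 − (-46.5) = 7 dB over threshold.
Before 4:1 compression the overshoot was 7 × 4 = 28 dB, so input = -46.5 + 28 = -18.5 dBFS.

-18.5 dBFS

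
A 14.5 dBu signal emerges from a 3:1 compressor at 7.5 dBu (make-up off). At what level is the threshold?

Gain reduction = 14.5 − 7.5 = 7 dB; output overshoot = GR / (R − 1) = 7 / 2 = 3.5 dB.
Threshold = output − output overshoot = 7.5 − 3.5 = 4 dBu.

4 dBu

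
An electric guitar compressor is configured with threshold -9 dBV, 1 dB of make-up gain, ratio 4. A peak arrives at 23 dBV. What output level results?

The input is 32 dB above the -9 dBV threshold.
At 4:1 the overshoot is divided by 4, leaving 8 dB above threshold.
That puts the output at -1 dBV; make-up adds 1 dB, giving 0 dBV.

0 dBV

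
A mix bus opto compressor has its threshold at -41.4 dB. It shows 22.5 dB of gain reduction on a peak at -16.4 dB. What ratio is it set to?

Input overshoot = -16.4 − (-41.4) = 25 dB.
Output overshoot = 25 − 22.5 = 2.5 dB.
Ratio = input overshoot / output overshoot = 25 / 2.5 = 10.

10:1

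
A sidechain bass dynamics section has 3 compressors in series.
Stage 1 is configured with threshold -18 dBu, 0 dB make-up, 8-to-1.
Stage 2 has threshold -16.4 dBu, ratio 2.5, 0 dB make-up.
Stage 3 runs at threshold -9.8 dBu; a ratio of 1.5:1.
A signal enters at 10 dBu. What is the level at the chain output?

Stage 1: 10 dBu is 28 dB over -18 dBu; at 8:1 that becomes 3.5 dB over, giving -14.5 dBu.
Stage 2: overshoot 1.9 dB → 1.9/2.5 = 0.76 dB → -15.64 dBu.
Stage 3: -15.64 dBu ≤ -9.8 dBu, so stage 3 doesn't engage; output -15.64 dBu.

-15.64 dBu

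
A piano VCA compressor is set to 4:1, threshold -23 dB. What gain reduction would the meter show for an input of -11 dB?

9 dB

Overshoot = -11 − (-23) = 12 dB.
After 4:1 compression the overshoot becomes 12/4 = 3 dB.
So the signal is attenuated by 12 − 3 = 9 dB.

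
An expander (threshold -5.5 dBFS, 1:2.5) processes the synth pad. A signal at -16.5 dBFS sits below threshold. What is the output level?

-33 dBFS

The input is 11 dB below the -5.5 dBFS threshold.
A 1:2.5 expander multiplies undershoot by 2.5: 11 × 2.5 = 27.5 dB below threshold.
Output = -5.5 − 27.5 = -33 dBFS.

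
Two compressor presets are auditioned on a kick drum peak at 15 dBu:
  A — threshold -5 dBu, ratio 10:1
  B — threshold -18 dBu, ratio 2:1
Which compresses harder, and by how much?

A: 20 dB over, compressed to 2 dB over, so 18 dB of GR.
B: 33 dB over, compressed to 16.5 dB over, so 16.5 dB of GR.
A applies 1.5 dB more gain reduction.

A, by 1.5 dB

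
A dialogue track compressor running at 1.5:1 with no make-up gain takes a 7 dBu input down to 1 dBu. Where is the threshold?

-11 dBu

Input is 18 dB above T (since output overshoot × R = input overshoot: (1 − T)·1.5 = 7 − T gives T = -11 dBu).
Check: -11 + (7 − (-11))/1.5 = -11 + 12 = 1 dBu. ✓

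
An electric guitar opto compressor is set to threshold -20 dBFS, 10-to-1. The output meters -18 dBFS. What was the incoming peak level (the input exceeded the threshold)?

0 dBFS

That's 2 dB above the -20 dBFS threshold.
Input overshoot = R × output overshoot = 20 dB → input = -20 + 20 = 0 dBFS.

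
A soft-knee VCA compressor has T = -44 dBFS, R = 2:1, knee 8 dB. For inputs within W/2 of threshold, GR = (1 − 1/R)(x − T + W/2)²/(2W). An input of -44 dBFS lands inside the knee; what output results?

-44.5 dBFS

x − T + W/2 = -44 − (-44) + 4 = 4.
GR = (1 − 1/2) × 4² / 16 = 0.5 × 16 / 16 = 0.5 dB.
Output = -44 − 0.5 = -44.5 dBFS.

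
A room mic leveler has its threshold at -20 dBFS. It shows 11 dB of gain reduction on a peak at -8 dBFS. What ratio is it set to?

12:1

Input overshoot = -8 − (-20) = 12 dB.
Output overshoot = 12 − 11 = 1 dB.
Ratio = input overshoot / output overshoot = 12 / 1 = 12.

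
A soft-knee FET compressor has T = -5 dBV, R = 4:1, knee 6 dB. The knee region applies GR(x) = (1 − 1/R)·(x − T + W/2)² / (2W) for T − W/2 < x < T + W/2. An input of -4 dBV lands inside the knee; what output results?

x − T + W/2 = -4 − (-5) + 3 = 4.
GR = (1 − 1/4) × 4² / 12 = 0.75 × 16 / 12 = 1 dB.
Output = -4 − 1 = -5 dBV.

-5 dBV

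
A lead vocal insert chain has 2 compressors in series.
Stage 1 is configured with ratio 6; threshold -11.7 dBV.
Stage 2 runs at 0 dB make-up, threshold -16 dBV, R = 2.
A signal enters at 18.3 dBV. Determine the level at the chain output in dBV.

Stage 1: overshoot 30 dB → 30/6 = 5 dB → -6.7 dBV.
Stage 2: -6.7 dBV is 9.3 dB over -16 dBV; at 2:1 that becomes 4.65 dB over, giving -11.35 dBV.

-11.35 dBV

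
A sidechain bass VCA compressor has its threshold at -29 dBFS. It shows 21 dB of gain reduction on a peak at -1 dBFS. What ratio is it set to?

4:1

Input overshoot = -1 − (-29) = 28 dB.
Output overshoot = 28 − 21 = 7 dB.
Ratio = input overshoot / output overshoot = 28 / 7 = 4.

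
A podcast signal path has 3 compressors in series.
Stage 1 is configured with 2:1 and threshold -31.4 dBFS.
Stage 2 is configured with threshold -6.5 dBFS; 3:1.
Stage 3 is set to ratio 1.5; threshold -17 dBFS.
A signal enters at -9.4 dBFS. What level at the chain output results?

Stage 1: overshoot 22 dB → 22/2 = 11 dB → -20.4 dBFS.
Stage 2: below threshold (-20.4 ≤ -6.5); passes unchanged; output -20.4 dBFS.
Stage 3: below threshold (-20.4 ≤ -17); passes unchanged; output -20.4 dBFS.

-20.4 dBFS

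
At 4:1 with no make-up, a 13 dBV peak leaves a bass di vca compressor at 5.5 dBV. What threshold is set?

3 dBV

Input is 10 dB above T (since output overshoot × R = input overshoot: (5.5 − T)·4 = 13 − T gives T = 3 dBV).
Check: 3 + (13 − 3)/4 = 3 + 2.5 = 5.5 dBV. ✓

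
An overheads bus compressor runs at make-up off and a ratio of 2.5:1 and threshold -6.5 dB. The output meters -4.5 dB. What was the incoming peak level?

The compressed level sits -4.5 − (-6.5) = 2 dB over threshold.
Input overshoot = R × output overshoot = 5 dB → input = -6.5 + 5 = -1.5 dB.

-1.5 dB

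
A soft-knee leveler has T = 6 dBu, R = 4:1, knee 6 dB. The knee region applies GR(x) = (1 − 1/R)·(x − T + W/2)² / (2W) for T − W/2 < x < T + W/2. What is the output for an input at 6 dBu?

5.4375 dBu

x − T + W/2 = 6 − 6 + 3 = 3.
GR = (1 − 1/4) × 3² / 12 = 0.75 × 9 / 12 = 0.5625 dB.
Output = 6 − 0.5625 = 5.4375 dBu.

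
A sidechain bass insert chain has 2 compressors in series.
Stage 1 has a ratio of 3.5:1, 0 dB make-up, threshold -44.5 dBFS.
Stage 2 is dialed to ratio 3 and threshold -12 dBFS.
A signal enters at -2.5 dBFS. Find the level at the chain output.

Stage 1: 42 dB above -44.5 dBFS, reduced 3.5:1 to 12 dB above → -32.5 dBFS.
Stage 2: -32.5 dBFS ≤ -12 dBFS, so stage 2 doesn't engage; output -32.5 dBFS.

-32.5 dBFS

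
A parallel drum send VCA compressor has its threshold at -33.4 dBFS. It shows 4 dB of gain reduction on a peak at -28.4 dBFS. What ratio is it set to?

5:1

Input overshoot = -28.4 − (-33.4) = 5 dB.
Output overshoot = 5 − 4 = 1 dB.
Ratio = input overshoot / output overshoot = 5 / 1 = 5.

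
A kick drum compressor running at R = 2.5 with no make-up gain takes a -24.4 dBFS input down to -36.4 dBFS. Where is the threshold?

Gain reduction = -24.4 − (-36.4) = 12 dB; output overshoot = GR / (R − 1) = 12 / 1.5 = 8 dB.
Threshold = output − output overshoot = -36.4 − 8 = -44.4 dBFS.

-44.4 dBFS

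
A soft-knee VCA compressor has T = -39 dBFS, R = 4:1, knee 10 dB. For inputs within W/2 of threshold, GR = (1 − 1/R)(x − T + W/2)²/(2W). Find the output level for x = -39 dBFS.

x − T + W/2 = -39 − (-39) + 5 = 5.
GR = (1 − 1/4) × 5² / 20 = 0.75 × 25 / 20 = 0.9375 dB.
Output = -39 − 0.9375 = -39.9375 dBFS.

-39.9375 dBFS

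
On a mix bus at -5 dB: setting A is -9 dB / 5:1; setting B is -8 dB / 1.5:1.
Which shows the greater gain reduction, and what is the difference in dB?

A, by 2.2 dB

A: GR = 4 − 4/5 = 3.2 dB.
B: GR = 3 − 3/1.5 = 1 dB.
A reduces 2.2 dB more.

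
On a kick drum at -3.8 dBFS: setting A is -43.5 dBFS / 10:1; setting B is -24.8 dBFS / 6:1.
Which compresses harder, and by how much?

A, by 18.23 dB

A: overshoot 39.7 dB → output overshoot 3.97 dB → GR 35.73 dB.
B: overshoot 21 dB → output overshoot 3.5 dB → GR 17.5 dB.
A reduces 18.23 dB more.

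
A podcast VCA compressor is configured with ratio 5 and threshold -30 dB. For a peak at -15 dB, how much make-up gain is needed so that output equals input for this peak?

12 dB

Overshoot 15 dB → 15/5 = 3 dB after compression, so the compressed level is -30 + 3 = -27 dB.
Make-up = target − compressed = -15 − (-27) = 12 dB.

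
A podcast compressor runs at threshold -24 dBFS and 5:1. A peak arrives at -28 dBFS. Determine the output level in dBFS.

-28 dBFS is 4 dB below the -24 dBFS threshold, so no gain reduction is applied.
Output = input = -28 dBFS.

-28 dBFS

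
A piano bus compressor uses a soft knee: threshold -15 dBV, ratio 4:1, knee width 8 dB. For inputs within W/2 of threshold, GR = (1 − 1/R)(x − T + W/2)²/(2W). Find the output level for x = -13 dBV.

-14.6875 dBV

x − T + W/2 = -13 − (-15) + 4 = 6.
GR = (1 − 1/4) × 6² / 16 = 0.75 × 36 / 16 = 1.6875 dB.
Output = -13 − 1.6875 = -14.6875 dBV.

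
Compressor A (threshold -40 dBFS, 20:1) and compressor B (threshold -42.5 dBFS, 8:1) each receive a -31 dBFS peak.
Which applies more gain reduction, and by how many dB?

B, by 1.5125 dB

A: overshoot 9 dB → output overshoot 0.45 dB → GR 8.55 dB.
B: overshoot 11.5 dB → output overshoot 1.4375 dB → GR 10.0625 dB.
B reduces 1.5125 dB more.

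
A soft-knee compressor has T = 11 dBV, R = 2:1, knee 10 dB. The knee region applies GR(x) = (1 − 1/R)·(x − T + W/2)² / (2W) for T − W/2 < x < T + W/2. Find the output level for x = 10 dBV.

x − T + W/2 = 10 − 11 + 5 = 4.
GR = (1 − 1/2) × 4² / 20 = 0.5 × 16 / 20 = 0.4 dB.
Output = 10 − 0.4 = 9.6 dBV.

9.6 dBV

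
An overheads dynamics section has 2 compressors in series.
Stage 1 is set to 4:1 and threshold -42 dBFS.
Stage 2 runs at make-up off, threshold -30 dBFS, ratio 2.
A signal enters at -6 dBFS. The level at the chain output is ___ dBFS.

Stage 1: -6 dBFS is 36 dB over -42 dBFS; at 4:1 that becomes 9 dB over, giving -33 dBFS.
Stage 2: below threshold (-33 ≤ -30); passes unchanged; output -33 dBFS.

-33 dBFS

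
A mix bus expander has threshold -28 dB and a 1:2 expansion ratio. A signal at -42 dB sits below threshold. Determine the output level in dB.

The input is 14 dB below the -28 dB threshold.
A 1:2 expander multiplies undershoot by 2: 14 × 2 = 28 dB below threshold.
Output = -28 − 28 = -56 dB.

-56 dB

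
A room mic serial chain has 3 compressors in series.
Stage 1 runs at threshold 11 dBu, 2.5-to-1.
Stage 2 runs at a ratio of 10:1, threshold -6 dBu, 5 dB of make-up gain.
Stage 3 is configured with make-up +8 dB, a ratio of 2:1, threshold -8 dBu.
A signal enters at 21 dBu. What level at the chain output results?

4.55 dBu

Stage 1: 10 dB above 11 dBu, reduced 2.5:1 to 4 dB above → 15 dBu.
Stage 2: 15 dBu is 21 dB over -6 dBu; at 10:1 that becomes 2.1 dB over, giving -3.9 dBu; +5 dB make-up → 1.1 dBu.
Stage 3: overshoot 9.1 dB → 9.1/2 = 4.55 dB → -3.45 dBu; +8 dB make-up → 4.55 dBu.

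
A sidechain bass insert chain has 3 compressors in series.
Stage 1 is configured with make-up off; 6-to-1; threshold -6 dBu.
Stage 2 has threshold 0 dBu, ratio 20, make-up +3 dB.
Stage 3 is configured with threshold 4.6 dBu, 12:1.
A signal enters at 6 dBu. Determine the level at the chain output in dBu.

-1 dBu

Stage 1: overshoot 12 dB → 12/6 = 2 dB → -4 dBu.
Stage 2: below threshold (-4 ≤ 0); passes unchanged; make-up brings it to -1 dBu.
Stage 3: -1 dBu ≤ 4.6 dBu, so stage 3 doesn't engage; output -1 dBu.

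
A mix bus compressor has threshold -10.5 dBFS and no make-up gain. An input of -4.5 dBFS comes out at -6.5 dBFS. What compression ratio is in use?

1.5:1

Input overshoot = -4.5 − (-10.5) = 6 dB; output overshoot = -6.5 − (-10.5) = 4 dB.
Ratio = 6 / 4 = 1.5.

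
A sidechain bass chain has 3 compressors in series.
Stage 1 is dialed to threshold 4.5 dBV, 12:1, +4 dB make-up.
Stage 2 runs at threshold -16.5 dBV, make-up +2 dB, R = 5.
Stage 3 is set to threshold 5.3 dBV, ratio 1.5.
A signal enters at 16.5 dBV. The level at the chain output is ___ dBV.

Stage 1: overshoot 12 dB → 12/12 = 1 dB → 5.5 dBV; +4 dB make-up → 9.5 dBV.
Stage 2: 9.5 dBV is 26 dB over -16.5 dBV; at 5:1 that becomes 5.2 dB over, giving -11.3 dBV; +2 dB make-up → -9.3 dBV.
Stage 3: -9.3 dBV is at or below the 5.3 dBV threshold — no compression; output -9.3 dBV.

-9.3 dBV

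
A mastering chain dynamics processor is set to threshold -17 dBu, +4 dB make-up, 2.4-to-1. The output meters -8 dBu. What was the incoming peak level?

Before make-up, the level was -8 − 4 = -12 dBu.
That's 5 dB above the -17 dBu threshold.
Before 2.4:1 compression the overshoot was 5 × 2.4 = 12 dB, so input = -17 + 12 = -5 dBu.

-5 dBu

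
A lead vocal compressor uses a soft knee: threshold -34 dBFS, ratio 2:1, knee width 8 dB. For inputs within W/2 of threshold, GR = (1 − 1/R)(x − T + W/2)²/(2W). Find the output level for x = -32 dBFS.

-33.125 dBFS

x − T + W/2 = -32 − (-34) + 4 = 6.
GR = (1 − 1/2) × 6² / 16 = 0.5 × 36 / 16 = 1.125 dB.
Output = -32 − 1.125 = -33.125 dBFS.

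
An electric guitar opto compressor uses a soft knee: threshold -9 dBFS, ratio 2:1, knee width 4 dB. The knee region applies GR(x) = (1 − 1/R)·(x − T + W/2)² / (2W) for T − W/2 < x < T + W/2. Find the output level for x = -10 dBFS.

x − T + W/2 = -10 − (-9) + 2 = 1.
GR = (1 − 1/2) × 1² / 8 = 0.5 × 1 / 8 = 0.0625 dB.
Output = -10 − 0.0625 = -10.0625 dBFS.

-10.0625 dBFS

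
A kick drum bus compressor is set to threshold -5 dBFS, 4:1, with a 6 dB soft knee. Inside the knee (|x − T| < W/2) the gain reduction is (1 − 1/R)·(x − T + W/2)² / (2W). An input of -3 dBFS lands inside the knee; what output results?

-4.5625 dBFS

x − T + W/2 = -3 − (-5) + 3 = 5.
GR = (1 − 1/4) × 5² / 12 = 0.75 × 25 / 12 = 1.5625 dB.
Output = -3 − 1.5625 = -4.5625 dBFS.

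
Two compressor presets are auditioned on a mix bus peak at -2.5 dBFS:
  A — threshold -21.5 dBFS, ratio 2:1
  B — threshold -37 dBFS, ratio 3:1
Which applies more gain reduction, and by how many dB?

A: GR = 19 − 19/2 = 9.5 dB.
B: GR = 34.5 − 34.5/3 = 23 dB.
Difference: 13.5 dB in favour of B.

B, by 13.5 dB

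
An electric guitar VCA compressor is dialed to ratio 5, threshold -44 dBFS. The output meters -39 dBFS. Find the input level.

The compressed level sits -39 − (-44) = 5 dB over threshold.
Before 5:1 compression the overshoot was 5 × 5 = 25 dB, so input = -44 + 25 = -19 dBFS.

-19 dBFS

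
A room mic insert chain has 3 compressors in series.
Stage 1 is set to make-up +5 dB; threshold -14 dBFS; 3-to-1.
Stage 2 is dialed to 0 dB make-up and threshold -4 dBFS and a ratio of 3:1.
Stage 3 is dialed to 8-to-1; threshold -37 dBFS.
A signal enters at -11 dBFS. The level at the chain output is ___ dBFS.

Stage 1: 3 dB above -14 dBFS, reduced 3:1 to 1 dB above → -13 dBFS; +5 dB make-up → -8 dBFS.
Stage 2: -8 dBFS ≤ -4 dBFS, so stage 2 doesn't engage; output -8 dBFS.
Stage 3: overshoot 29 dB → 29/8 = 3.625 dB → -33.375 dBFS.

-33.375 dBFS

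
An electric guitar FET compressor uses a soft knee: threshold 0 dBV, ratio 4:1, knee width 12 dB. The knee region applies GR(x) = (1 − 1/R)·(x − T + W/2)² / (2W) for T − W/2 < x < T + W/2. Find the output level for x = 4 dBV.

0.875 dBV

x − T + W/2 = 4 − 0 + 6 = 10.
GR = (1 − 1/4) × 10² / 24 = 0.75 × 100 / 24 = 3.125 dB.
Output = 4 − 3.125 = 0.875 dBV.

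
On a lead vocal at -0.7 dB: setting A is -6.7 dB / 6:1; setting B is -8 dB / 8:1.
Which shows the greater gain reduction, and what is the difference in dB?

A: 6 dB over, compressed to 1 dB over, so 5 dB of GR.
B: 7.3 dB over, compressed to 0.9125 dB over, so 6.3875 dB of GR.
B applies 1.3875 dB more gain reduction.

B, by 1.3875 dB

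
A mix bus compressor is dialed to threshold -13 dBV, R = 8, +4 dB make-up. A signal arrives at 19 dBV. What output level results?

19 dBV sits 32 dB over threshold.
The 32 dB excess becomes 4 dB after 8:1 reduction.
Output = -13 + 4 = -9 dBV; make-up adds 4 dB, giving -5 dBV.

-5 dBV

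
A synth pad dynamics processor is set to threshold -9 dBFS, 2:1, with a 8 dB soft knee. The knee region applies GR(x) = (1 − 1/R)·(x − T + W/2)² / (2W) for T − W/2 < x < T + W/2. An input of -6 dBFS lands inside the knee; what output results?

-7.53125 dBFS

x − T + W/2 = -6 − (-9) + 4 = 7.
GR = (1 − 1/2) × 7² / 16 = 0.5 × 49 / 16 = 1.53125 dB.
Output = -6 − 1.53125 = -7.53125 dBFS.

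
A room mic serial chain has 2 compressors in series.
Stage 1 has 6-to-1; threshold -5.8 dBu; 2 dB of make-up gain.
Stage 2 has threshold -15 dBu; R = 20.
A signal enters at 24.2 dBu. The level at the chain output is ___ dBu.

-14.19 dBu

Stage 1: overshoot 30 dB → 30/6 = 5 dB → -0.8 dBu; +2 dB make-up → 1.2 dBu.
Stage 2: 16.2 dB above -15 dBu, reduced 20:1 to 0.81 dB above → -14.19 dBu.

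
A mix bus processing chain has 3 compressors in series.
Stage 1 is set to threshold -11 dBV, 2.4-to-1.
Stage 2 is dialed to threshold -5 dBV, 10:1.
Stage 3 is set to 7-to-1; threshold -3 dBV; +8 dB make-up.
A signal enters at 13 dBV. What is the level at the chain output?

Stage 1: overshoot 24 dB → 24/2.4 = 10 dB → -1 dBV.
Stage 2: 4 dB above -5 dBV, reduced 10:1 to 0.4 dB above → -4.6 dBV.
Stage 3: -4.6 dBV ≤ -3 dBV, so stage 3 doesn't engage; make-up brings it to 3.4 dBV.

3.4 dBV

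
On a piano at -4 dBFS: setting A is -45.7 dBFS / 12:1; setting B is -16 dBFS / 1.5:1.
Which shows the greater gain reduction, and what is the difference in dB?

A: 41.7 dB over, compressed to 3.475 dB over, so 38.225 dB of GR.
B: 12 dB over, compressed to 8 dB over, so 4 dB of GR.
Difference: 34.225 dB in favour of A.

A, by 34.225 dB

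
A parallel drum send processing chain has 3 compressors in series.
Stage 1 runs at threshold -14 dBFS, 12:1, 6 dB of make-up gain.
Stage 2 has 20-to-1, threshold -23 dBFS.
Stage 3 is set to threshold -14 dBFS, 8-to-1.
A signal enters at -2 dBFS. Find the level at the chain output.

Stage 1: overshoot 12 dB → 12/12 = 1 dB → -13 dBFS; +6 dB make-up → -7 dBFS.
Stage 2: 16 dB above -23 dBFS, reduced 20:1 to 0.8 dB above → -22.2 dBFS.
Stage 3: -22.2 dBFS ≤ -14 dBFS, so stage 3 doesn't engage; output -22.2 dBFS.

-22.2 dBFS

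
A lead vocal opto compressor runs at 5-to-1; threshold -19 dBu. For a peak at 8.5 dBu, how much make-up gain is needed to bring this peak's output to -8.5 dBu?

5 dB

Overshoot 27.5 dB → 27.5/5 = 5.5 dB after compression, so the compressed level is -19 + 5.5 = -13.5 dBu.
Make-up = target − compressed = -8.5 − (-13.5) = 5 dB.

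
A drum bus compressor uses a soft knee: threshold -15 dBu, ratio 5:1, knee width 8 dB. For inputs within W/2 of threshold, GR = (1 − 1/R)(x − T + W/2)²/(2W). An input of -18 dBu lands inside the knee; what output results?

-18.05 dBu

x − T + W/2 = -18 − (-15) + 4 = 1.
GR = (1 − 1/5) × 1² / 16 = 0.8 × 1 / 16 = 0.05 dB.
Output = -18 − 0.05 = -18.05 dBu.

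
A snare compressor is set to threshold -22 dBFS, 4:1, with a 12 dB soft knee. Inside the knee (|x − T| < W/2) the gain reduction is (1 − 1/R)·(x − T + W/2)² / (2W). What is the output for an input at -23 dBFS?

x − T + W/2 = -23 − (-22) + 6 = 5.
GR = (1 − 1/4) × 5² / 24 = 0.75 × 25 / 24 = 0.78125 dB.
Output = -23 − 0.78125 = -23.78125 dBFS.

-23.78125 dBFS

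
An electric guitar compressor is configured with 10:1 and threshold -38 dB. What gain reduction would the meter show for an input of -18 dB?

Overshoot = -18 − (-38) = 20 dB.
A 10:1 ratio leaves 2 dB of that excess.
GR = overshoot in − overshoot out = 20 − 2 = 18 dB.

18 dB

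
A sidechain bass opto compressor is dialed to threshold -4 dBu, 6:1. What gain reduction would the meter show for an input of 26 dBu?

The signal is 30 dB above threshold.
A 6:1 ratio leaves 5 dB of that excess.
Gain reduction = 30 − 5 = 25 dB.

25 dB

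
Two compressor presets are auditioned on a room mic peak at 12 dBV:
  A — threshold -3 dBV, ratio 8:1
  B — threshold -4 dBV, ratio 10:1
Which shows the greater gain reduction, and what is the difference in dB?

A: GR = 15 − 15/8 = 13.125 dB.
B: GR = 16 − 16/10 = 14.4 dB.
B reduces 1.275 dB more.

B, by 1.275 dB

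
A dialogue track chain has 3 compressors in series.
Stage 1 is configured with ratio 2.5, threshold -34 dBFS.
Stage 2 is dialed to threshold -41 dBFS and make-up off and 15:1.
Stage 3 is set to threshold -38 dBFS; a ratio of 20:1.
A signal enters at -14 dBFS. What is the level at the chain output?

-40 dBFS

Stage 1: -14 dBFS is 20 dB over -34 dBFS; at 2.5:1 that becomes 8 dB over, giving -26 dBFS.
Stage 2: -26 dBFS is 15 dB over -41 dBFS; at 15:1 that becomes 1 dB over, giving -40 dBFS.
Stage 3: below threshold (-40 ≤ -38); passes unchanged; output -40 dBFS.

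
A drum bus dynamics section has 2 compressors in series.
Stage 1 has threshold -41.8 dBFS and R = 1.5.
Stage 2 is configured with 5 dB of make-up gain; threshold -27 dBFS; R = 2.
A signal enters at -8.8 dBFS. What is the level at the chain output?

Stage 1: -8.8 dBFS is 33 dB over -41.8 dBFS; at 1.5:1 that becomes 22 dB over, giving -19.8 dBFS.
Stage 2: -19.8 dBFS is 7.2 dB over -27 dBFS; at 2:1 that becomes 3.6 dB over, giving -23.4 dBFS; +5 dB make-up → -18.4 dBFS.

-18.4 dBFS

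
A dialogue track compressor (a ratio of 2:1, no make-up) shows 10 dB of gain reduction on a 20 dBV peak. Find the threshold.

0 dBV

Let T be the threshold. Output overshoot = (input overshoot)/R, so 10 − T = (20 − T)/2.
2·(10 − T) = 20 − T → 1·T = 20 − 20 = 0.
T = 0/1 = 0 dBV.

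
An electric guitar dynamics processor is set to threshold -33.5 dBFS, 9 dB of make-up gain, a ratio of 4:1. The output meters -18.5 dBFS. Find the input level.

-9.5 dBFS

Before make-up, the level was -18.5 − 9 = -27.5 dBFS.
Post-compression overshoot = -27.5 − (-33.5) = 6 dB.
Input overshoot = R × output overshoot = 24 dB → input = -33.5 + 24 = -9.5 dBFS.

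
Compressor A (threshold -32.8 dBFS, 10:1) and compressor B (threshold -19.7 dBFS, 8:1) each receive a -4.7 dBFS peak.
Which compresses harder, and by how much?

A, by 12.165 dB

A: 28.1 dB over, compressed to 2.81 dB over, so 25.29 dB of GR.
B: 15 dB over, compressed to 1.875 dB over, so 13.125 dB of GR.
A reduces 12.165 dB more.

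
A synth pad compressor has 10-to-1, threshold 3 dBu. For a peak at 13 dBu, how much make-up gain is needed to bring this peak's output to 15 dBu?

11 dB

The peak compresses to 3 + 10/10 = 4 dBu.
To reach 15 dBu requires 15 − 4 = 11 dB of make-up.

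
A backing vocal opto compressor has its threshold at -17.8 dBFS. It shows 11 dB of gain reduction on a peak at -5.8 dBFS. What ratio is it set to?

Input overshoot = -5.8 − (-17.8) = 12 dB.
Output overshoot = 12 − 11 = 1 dB.
Ratio = input overshoot / output overshoot = 12 / 1 = 12.

12:1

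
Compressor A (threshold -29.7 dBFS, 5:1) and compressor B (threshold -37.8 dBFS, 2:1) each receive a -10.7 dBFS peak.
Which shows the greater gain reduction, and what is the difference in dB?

A, by 1.65 dB

A: overshoot 19 dB → output overshoot 3.8 dB → GR 15.2 dB.
B: overshoot 27.1 dB → output overshoot 13.55 dB → GR 13.55 dB.
A reduces 1.65 dB more.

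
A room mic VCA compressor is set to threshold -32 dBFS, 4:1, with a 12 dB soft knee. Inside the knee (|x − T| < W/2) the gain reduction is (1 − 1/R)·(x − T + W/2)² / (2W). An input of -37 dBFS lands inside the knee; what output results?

-37.03125 dBFS

x − T + W/2 = -37 − (-32) + 6 = 1.
GR = (1 − 1/4) × 1² / 24 = 0.75 × 1 / 24 = 0.03125 dB.
Output = -37 − 0.03125 = -37.03125 dBFS.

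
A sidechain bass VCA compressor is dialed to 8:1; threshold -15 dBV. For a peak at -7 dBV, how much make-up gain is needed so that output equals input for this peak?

Without make-up, output = threshold + overshoot/8 = -15 + 1 = -14 dBV.
Gap to target: 7 dB.

7 dB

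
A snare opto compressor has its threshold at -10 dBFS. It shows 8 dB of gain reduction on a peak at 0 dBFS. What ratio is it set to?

5:1

Input overshoot = 0 − (-10) = 10 dB.
Output overshoot = 10 − 8 = 2 dB.
Ratio = input overshoot / output overshoot = 10 / 2 = 5.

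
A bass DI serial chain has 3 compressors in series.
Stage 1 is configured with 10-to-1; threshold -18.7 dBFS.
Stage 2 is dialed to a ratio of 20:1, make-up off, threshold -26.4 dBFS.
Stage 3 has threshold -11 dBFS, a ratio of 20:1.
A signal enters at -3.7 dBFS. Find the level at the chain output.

-25.94 dBFS

Stage 1: overshoot 15 dB → 15/10 = 1.5 dB → -17.2 dBFS.
Stage 2: -17.2 dBFS is 9.2 dB over -26.4 dBFS; at 20:1 that becomes 0.46 dB over, giving -25.94 dBFS.
Stage 3: -25.94 dBFS is at or below the -11 dBFS threshold — no compression; output -25.94 dBFS.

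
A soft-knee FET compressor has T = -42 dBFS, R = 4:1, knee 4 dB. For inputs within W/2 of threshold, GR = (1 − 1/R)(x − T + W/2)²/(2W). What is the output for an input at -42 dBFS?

x − T + W/2 = -42 − (-42) + 2 = 2.
GR = (1 − 1/4) × 2² / 8 = 0.75 × 4 / 8 = 0.375 dB.
Output = -42 − 0.375 = -42.375 dBFS.

-42.375 dBFS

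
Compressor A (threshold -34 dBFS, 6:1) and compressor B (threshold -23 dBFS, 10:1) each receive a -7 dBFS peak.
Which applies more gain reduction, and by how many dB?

A: overshoot 27 dB → output overshoot 4.5 dB → GR 22.5 dB.
B: overshoot 16 dB → output overshoot 1.6 dB → GR 14.4 dB.
A applies 8.1 dB more gain reduction.

A, by 8.1 dB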